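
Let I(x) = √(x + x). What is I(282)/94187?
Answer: 2*√141/94187 ≈ 0.00025214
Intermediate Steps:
I(x) = √2*√x (I(x) = √(2*x) = √2*√x)
I(282)/94187 = (√2*√282)/94187 = (2*√141)*(1/94187) = 2*√141/94187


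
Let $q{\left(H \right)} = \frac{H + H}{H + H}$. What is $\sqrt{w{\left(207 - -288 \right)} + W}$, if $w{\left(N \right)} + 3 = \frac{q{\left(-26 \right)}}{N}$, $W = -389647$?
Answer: $\frac{i \sqrt{10608221195}}{165} \approx 624.22 i$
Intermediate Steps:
$q{\left(H \right)} = 1$ ($q{\left(H \right)} = \frac{2 H}{2 H} = 2 H \frac{1}{2 H} = 1$)
$w{\left(N \right)} = -3 + \frac{1}{N}$ ($w{\left(N \right)} = -3 + 1 \frac{1}{N} = -3 + \frac{1}{N}$)
$\sqrt{w{\left(207 - -288 \right)} + W} = \sqrt{\left(-3 + \frac{1}{207 - -288}\right) - 389647} = \sqrt{\left(-3 + \frac{1}{207 + 288}\right) - 389647} = \sqrt{\left(-3 + \frac{1}{495}\right) - 389647} = \sqrt{- \frac{1484}{495} - 389647} = \sqrt{- \frac{192876749}{495}} = \frac{i \sqrt{10608221195}}{165}$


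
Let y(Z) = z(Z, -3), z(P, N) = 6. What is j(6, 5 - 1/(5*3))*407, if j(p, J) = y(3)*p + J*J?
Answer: 5525432/225 ≈ 24557.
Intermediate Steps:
y(Z) = 6
j(p, J) = J² + 6*p (j(p, J) = 6*p + J*J = 6*p + J² = J² + 6*p)
j(6, 5 - 1/(5*3))*407 = ((5 - 1/(5*3))² + 6*6)*407 = ((5 - 1/15)² + 36)*407 = ((74/15)² + 36)*407 = (5476/225 + 36)*407 = (13576/225)*407 = 5525432/225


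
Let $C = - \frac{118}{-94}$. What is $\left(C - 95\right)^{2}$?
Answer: $\frac{19412836}{2209} \approx 8788.1$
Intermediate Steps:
$C = \frac{59}{47}$ ($C = \left(-118\right) \left(- \frac{1}{94}\right) = \frac{59}{47} \approx 1.2553$)
$\left(C - 95\right)^{2} = \left(\frac{59}{47} - 95\right)^{2} = \left(- \frac{4406}{47}\right)^{2} = \frac{19412836}{2209}$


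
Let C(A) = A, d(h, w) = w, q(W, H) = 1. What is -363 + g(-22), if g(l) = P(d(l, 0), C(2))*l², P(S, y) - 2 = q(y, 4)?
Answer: 1089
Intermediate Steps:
P(S, y) = 3 (P(S, y) = 2 + 1 = 3)
g(l) = 3*l²
-363 + g(-22) = -363 + 3*(-22)² = -363 + 3*484 = -363 + 1452 = 1089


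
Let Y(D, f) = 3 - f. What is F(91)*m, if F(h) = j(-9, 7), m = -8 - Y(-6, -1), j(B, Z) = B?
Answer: 108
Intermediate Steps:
m = -12 (m = -8 - (3 - 1*(-1)) = -8 - (3 + 1) = -8 - 1*4 = -8 - 4 = -12)
F(h) = -9
F(91)*m = -9*(-12) = 108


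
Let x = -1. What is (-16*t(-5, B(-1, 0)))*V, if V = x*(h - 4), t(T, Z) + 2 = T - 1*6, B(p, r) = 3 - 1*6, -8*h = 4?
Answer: 936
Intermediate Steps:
h = -1/2 (h = -1/8*4 = -1/2 ≈ -0.50000)
B(p, r) = -3 (B(p, r) = 3 - 6 = -3)
t(T, Z) = -8 + T (t(T, Z) = -2 + (T - 1*6) = -2 + (T - 6) = -2 + (-6 + T) = -8 + T)
V = 9/2 (V = -(-1/2 - 4) = -1*(-9/2) = 9/2 ≈ 4.5000)
(-16*t(-5, B(-1, 0)))*V = -16*(-8 - 5)*(9/2) = -16*(-13)*(9/2) = 208*(9/2) = 936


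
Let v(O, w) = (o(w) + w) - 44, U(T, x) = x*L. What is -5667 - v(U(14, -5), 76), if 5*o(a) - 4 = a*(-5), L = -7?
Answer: -28119/5 ≈ -5623.8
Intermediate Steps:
o(a) = 4/5 - a (o(a) = 4/5 + (a*(-5))/5 = 4/5 + (-5*a)/5 = 4/5 - a)
U(T, x) = -7*x (U(T, x) = x*(-7) = -7*x)
v(O, w) = -216/5 (v(O, w) = ((4/5 - w) + w) - 44 = 4/5 - 44 = -216/5)
-5667 - v(U(14, -5), 76) = -5667 - 1*(-216/5) = -5667 + 216/5 = -28119/5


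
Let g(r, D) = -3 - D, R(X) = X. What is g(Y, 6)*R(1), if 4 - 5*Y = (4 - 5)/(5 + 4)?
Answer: -9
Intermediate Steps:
Y = 37/45 (Y = 4/5 - (4 - 5)/(5*(5 + 4)) = 4/5 - (-1)/(5*9) = 4/5 - 1/5*(-1/9) = 4/5 + 1/45 = 37/45 ≈ 0.82222)
g(Y, 6)*R(1) = (-3 - 1*6)*1 = (-3 - 6)*1 = -9*1 = -9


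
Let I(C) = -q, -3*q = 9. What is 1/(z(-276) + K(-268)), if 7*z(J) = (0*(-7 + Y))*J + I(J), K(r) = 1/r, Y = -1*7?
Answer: 1876/797 ≈ 2.3538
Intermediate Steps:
q = -3 (q = -⅓*9 = -3)
I(C) = 3 (I(C) = -1*(-3) = 3)
Y = -7
z(J) = 3/7 (z(J) = ((0*(-7 - 7))*J + 3)/7 = ((0*(-14))*J + 3)/7 = (0*J + 3)/7 = (0 + 3)/7 = (⅐)*3 = 3/7)
1/(z(-276) + K(-268)) = 1/(3/7 + 1/(-268)) = 1/(3/7 - 1/268) = 1/(797/1876) = 1876/797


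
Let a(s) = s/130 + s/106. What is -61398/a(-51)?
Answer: 70505370/1003 ≈ 70295.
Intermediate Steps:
a(s) = 59*s/3445 (a(s) = s*(1/130) + s*(1/106) = s/130 + s/106 = 59*s/3445)
-61398/a(-51) = -61398/((59/3445)*(-51)) = -61398/(-3009/3445) = -61398*(-3445/3009) = 70505370/1003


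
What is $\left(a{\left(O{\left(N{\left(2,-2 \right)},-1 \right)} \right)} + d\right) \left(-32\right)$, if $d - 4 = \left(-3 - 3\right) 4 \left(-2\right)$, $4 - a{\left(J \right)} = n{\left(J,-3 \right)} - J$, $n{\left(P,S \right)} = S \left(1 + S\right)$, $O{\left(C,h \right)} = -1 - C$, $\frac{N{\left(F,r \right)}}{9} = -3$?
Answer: $-2432$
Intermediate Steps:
$N{\left(F,r \right)} = -27$ ($N{\left(F,r \right)} = 9 \left(-3\right) = -27$)
$a{\left(J \right)} = -2 + J$ ($a{\left(J \right)} = 4 - \left(- 3 \left(1 - 3\right) - J\right) = 4 - \left(\left(-3\right) \left(-2\right) - J\right) = 4 - \left(6 - J\right) = 4 + \left(-6 + J\right) = -2 + J$)
$d = 52$ ($d = 4 + \left(-3 - 3\right) 4 \left(-2\right) = 4 + \left(-6\right) 4 \left(-2\right) = 4 - -48 = 4 + 48 = 52$)
$\left(a{\left(O{\left(N{\left(2,-2 \right)},-1 \right)} \right)} + d\right) \left(-32\right) = \left(\left(-2 - -26\right) + 52\right) \left(-32\right) = \left(\left(-2 + \left(-1 + 27\right)\right) + 52\right) \left(-32\right) = \left(\left(-2 + 26\right) + 52\right) \left(-32\right) = \left(24 + 52\right) \left(-32\right) = 76 \left(-32\right) = -2432$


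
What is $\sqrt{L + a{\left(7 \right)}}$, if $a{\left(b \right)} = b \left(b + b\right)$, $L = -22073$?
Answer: $5 i \sqrt{879} \approx 148.24 i$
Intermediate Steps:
$a{\left(b \right)} = 2 b^{2}$ ($a{\left(b \right)} = b 2 b = 2 b^{2}$)
$\sqrt{L + a{\left(7 \right)}} = \sqrt{-22073 + 2 \cdot 7^{2}} = \sqrt{-22073 + 2 \cdot 49} = \sqrt{-22073 + 98} = \sqrt{-21975} = 5 i \sqrt{879}$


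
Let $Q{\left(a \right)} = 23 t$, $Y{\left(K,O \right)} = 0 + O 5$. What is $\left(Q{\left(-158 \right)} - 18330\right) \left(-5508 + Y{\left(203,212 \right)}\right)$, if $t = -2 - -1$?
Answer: $81634144$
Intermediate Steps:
$Y{\left(K,O \right)} = 5 O$ ($Y{\left(K,O \right)} = 0 + 5 O = 5 O$)
$t = -1$ ($t = -2 + 1 = -1$)
$Q{\left(a \right)} = -23$ ($Q{\left(a \right)} = 23 \left(-1\right) = -23$)
$\left(Q{\left(-158 \right)} - 18330\right) \left(-5508 + Y{\left(203,212 \right)}\right) = \left(-23 - 18330\right) \left(-5508 + 5 \cdot 212\right) = - 18353 \left(-5508 + 1060\right) = \left(-18353\right) \left(-4448\right) = 81634144$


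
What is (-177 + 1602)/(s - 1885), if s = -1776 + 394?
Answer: -475/1089 ≈ -0.43618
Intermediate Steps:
s = -1382
(-177 + 1602)/(s - 1885) = (-177 + 1602)/(-1382 - 1885) = 1425/(-3267) = 1425*(-1/3267) = -475/1089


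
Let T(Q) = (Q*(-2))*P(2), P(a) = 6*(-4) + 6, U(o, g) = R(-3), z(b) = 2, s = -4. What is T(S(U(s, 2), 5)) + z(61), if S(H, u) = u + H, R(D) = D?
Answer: 74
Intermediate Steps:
U(o, g) = -3
P(a) = -18 (P(a) = -24 + 6 = -18)
S(H, u) = H + u
T(Q) = 36*Q (T(Q) = (Q*(-2))*(-18) = -2*Q*(-18) = 36*Q)
T(S(U(s, 2), 5)) + z(61) = 36*(-3 + 5) + 2 = 36*2 + 2 = 72 + 2 = 74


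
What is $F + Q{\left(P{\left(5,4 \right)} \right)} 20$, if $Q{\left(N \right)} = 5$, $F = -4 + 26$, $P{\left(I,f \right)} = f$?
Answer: $122$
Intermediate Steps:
$F = 22$
$F + Q{\left(P{\left(5,4 \right)} \right)} 20 = 22 + 5 \cdot 20 = 22 + 100 = 122$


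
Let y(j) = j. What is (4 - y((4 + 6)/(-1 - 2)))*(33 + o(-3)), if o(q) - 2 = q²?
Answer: 968/3 ≈ 322.67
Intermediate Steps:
o(q) = 2 + q²
(4 - y((4 + 6)/(-1 - 2)))*(33 + o(-3)) = (4 - (4 + 6)/(-1 - 2))*(33 + (2 + (-3)²)) = (4 - 10/(-3))*(33 + (2 + 9)) = (4 - 10*(-1)/3)*(33 + 11) = (4 - 1*(-10/3))*44 = (4 + 10/3)*44 = (22/3)*44 = 968/3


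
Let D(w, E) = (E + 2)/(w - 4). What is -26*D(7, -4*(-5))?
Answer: -572/3 ≈ -190.67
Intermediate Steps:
D(w, E) = (2 + E)/(-4 + w)
-26*D(7, -4*(-5)) = -26*(2 - 4*(-5))/(-4 + 7) = -26*(2 + 20)/3 = -26*22/3 = -572/3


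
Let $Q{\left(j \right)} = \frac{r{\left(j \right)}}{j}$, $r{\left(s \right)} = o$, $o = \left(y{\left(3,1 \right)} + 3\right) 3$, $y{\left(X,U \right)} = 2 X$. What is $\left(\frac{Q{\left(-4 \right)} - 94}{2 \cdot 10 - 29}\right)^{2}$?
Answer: $\frac{162409}{1296} \approx 125.32$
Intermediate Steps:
$o = 27$ ($o = \left(2 \cdot 3 + 3\right) 3 = \left(6 + 3\right) 3 = 9 \cdot 3 = 27$)
$r{\left(s \right)} = 27$
$Q{\left(j \right)} = \frac{27}{j}$
$\left(\frac{Q{\left(-4 \right)} - 94}{2 \cdot 10 - 29}\right)^{2} = \left(\frac{\frac{27}{-4} - 94}{2 \cdot 10 - 29}\right)^{2} = \left(\frac{27 \left(- \frac{1}{4}\right) - 94}{20 - 29}\right)^{2} = \left(\frac{- \frac{27}{4} - 94}{-9}\right)^{2} = \left(\left(- \frac{403}{4}\right) \left(- \frac{1}{9}\right)\right)^{2} = \left(\frac{403}{36}\right)^{2} = \frac{162409}{1296}$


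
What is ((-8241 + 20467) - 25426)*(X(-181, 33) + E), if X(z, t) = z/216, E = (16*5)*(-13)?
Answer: 123651550/9 ≈ 1.3739e+7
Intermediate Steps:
E = -1040 (E = 80*(-13) = -1040)
X(z, t) = z/216 (X(z, t) = z*(1/216) = z/216)
((-8241 + 20467) - 25426)*(X(-181, 33) + E) = ((-8241 + 20467) - 25426)*((1/216)*(-181) - 1040) = (12226 - 25426)*(-181/216 - 1040) = -13200*(-224821/216) = 123651550/9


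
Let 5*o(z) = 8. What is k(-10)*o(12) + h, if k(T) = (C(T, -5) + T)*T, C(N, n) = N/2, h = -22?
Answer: 218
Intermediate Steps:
o(z) = 8/5 (o(z) = (⅕)*8 = 8/5)
C(N, n) = N/2 (C(N, n) = N*(½) = N/2)
k(T) = 3*T²/2 (k(T) = (T/2 + T)*T = (3*T/2)*T = 3*T²/2)
k(-10)*o(12) + h = ((3/2)*(-10)²)*(8/5) - 22 = ((3/2)*100)*(8/5) - 22 = 150*(8/5) - 22 = 240 - 22 = 218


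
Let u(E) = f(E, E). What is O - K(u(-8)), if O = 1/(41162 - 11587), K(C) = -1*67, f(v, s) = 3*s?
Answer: 1981526/29575 ≈ 67.000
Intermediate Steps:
u(E) = 3*E
K(C) = -67
O = 1/29575 ≈ 3.3812e-5
O - K(u(-8)) = 1/29575 - 1*(-67) = 1/29575 + 67 = 1981526/29575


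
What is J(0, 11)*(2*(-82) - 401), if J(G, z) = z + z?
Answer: -12430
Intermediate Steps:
J(G, z) = 2*z
J(0, 11)*(2*(-82) - 401) = (2*11)*(2*(-82) - 401) = 22*(-164 - 401) = 22*(-565) = -12430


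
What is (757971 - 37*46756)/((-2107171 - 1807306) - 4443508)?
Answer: 972001/8357985 ≈ 0.11630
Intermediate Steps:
(757971 - 37*46756)/((-2107171 - 1807306) - 4443508) = (757971 - 1729972)/(-3914477 - 4443508) = -972001/(-8357985) = -972001*(-1/8357985) = 972001/8357985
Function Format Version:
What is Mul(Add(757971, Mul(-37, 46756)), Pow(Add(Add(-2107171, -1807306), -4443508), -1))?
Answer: Rational(972001, 8357985) ≈ 0.11630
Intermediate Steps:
Mul(Add(757971, Mul(-37, 46756)), Pow(Add(Add(-2107171, -1807306), -4443508), -1)) = Mul(Add(757971, -1729972), Pow(Add(-3914477, -4443508), -1)) = Mul(-972001, Pow(-8357985, -1)) = Mul(-972001, Rational(-1, 8357985)) = Rational(972001, 8357985)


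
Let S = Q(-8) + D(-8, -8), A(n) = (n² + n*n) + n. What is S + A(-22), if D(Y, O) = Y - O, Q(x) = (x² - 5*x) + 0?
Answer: 1050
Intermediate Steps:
Q(x) = x² - 5*x
A(n) = n + 2*n² (A(n) = (n² + n²) + n = 2*n² + n = n + 2*n²)
S = 104 (S = -8*(-5 - 8) + (-8 - 1*(-8)) = -8*(-13) + (-8 + 8) = 104 + 0 = 104)
S + A(-22) = 104 - 22*(1 + 2*(-22)) = 104 - 22*(1 - 44) = 104 - 22*(-43) = 104 + 946 = 1050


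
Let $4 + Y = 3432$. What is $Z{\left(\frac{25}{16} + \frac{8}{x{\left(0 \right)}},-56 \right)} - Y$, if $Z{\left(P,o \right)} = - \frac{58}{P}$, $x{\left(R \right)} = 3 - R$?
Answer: $- \frac{24092}{7} \approx -3441.7$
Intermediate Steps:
$Y = 3428$ ($Y = -4 + 3432 = 3428$)
$Z{\left(\frac{25}{16} + \frac{8}{x{\left(0 \right)}},-56 \right)} - Y = - \frac{58}{\frac{25}{16} + \frac{8}{3 - 0}} - 3428 = - \frac{58}{25 \cdot \frac{1}{16} + \frac{8}{3 + 0}} - 3428 = - \frac{58}{\frac{25}{16} + \frac{8}{3}} - 3428 = - \frac{58}{\frac{203}{48}} - 3428 = \left(-58\right) \frac{48}{203} - 3428 = - \frac{96}{7} - 3428 = - \frac{24092}{7}$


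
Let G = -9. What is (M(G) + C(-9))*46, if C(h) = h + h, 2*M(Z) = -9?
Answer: -1035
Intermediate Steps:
M(Z) = -9/2 (M(Z) = (½)*(-9) = -9/2)
C(h) = 2*h
(M(G) + C(-9))*46 = (-9/2 + 2*(-9))*46 = (-9/2 - 18)*46 = -45/2*46 = -1035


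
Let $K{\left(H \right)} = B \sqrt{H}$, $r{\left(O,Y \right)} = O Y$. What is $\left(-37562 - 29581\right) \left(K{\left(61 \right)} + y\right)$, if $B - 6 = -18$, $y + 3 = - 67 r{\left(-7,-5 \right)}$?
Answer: $157651764 + 805716 \sqrt{61} \approx 1.6394 \cdot 10^{8}$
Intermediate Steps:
$y = -2348$ ($y = -3 - 67 \left(\left(-7\right) \left(-5\right)\right) = -3 - 2345 = -2348$)
$B = -12$ ($B = 6 - 18 = -12$)
$K{\left(H \right)} = - 12 \sqrt{H}$
$\left(-37562 - 29581\right) \left(K{\left(61 \right)} + y\right) = \left(-37562 - 29581\right) \left(- 12 \sqrt{61} - 2348\right) = - 67143 \left(-2348 - 12 \sqrt{61}\right) = 157651764 + 805716 \sqrt{61}$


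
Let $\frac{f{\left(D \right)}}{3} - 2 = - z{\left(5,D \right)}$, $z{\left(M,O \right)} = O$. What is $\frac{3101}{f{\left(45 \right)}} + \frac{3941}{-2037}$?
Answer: $- \frac{325006}{12513} \approx -25.973$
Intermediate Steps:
$f{\left(D \right)} = 6 - 3 D$ ($f{\left(D \right)} = 6 + 3 \left(- D\right) = 6 - 3 D$)
$\frac{3101}{f{\left(45 \right)}} + \frac{3941}{-2037} = \frac{3101}{6 - 135} + \frac{3941}{-2037} = \frac{3101}{6 - 135} + 3941 \left(- \frac{1}{2037}\right) = \frac{3101}{-129} - \frac{563}{291} = 3101 \left(- \frac{1}{129}\right) - \frac{563}{291} = - \frac{3101}{129} - \frac{563}{291} = - \frac{325006}{12513}$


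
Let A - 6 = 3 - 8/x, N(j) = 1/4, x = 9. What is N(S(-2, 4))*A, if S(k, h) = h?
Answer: 73/36 ≈ 2.0278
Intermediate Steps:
N(j) = ¼
A = 73/9 (A = 6 + (3 - 8/9) = 6 + 19/9 = 73/9 ≈ 8.1111)
N(S(-2, 4))*A = (¼)*(73/9) = 73/36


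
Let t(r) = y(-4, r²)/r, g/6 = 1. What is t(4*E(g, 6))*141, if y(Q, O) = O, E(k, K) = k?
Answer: 3384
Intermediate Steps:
g = 6 (g = 6*1 = 6)
t(r) = r (t(r) = r²/r = r)
t(4*E(g, 6))*141 = (4*6)*141 = 24*141 = 3384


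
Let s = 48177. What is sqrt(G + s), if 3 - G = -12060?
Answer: 4*sqrt(3765) ≈ 245.44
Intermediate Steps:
G = 12063 (G = 3 - 1*(-12060) = 3 + 12060 = 12063)
sqrt(G + s) = sqrt(12063 + 48177) = sqrt(60240) = 4*sqrt(3765)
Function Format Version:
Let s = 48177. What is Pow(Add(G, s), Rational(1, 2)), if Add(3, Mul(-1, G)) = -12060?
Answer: Mul(4, Pow(3765, Rational(1, 2))) ≈ 245.44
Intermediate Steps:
G = 12063 (G = Add(3, Mul(-1, -12060)) = Add(3, 12060) = 12063)
Pow(Add(G, s), Rational(1, 2)) = Pow(Add(12063, 48177), Rational(1, 2)) = Pow(60240, Rational(1, 2)) = Mul(4, Pow(3765, Rational(1, 2)))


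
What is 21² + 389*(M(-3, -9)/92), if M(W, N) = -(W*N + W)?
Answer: 7809/23 ≈ 339.52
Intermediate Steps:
M(W, N) = -W - N*W (M(W, N) = -(N*W + W) = -(W + N*W) = -W - N*W)
21² + 389*(M(-3, -9)/92) = 21² + 389*(-1*(-3)*(1 - 9)/92) = 441 + 389*(-1*(-3)*(-8)*(1/92)) = 441 + 389*(-24*1/92) = 441 + 389*(-6/23) = 441 - 2334/23 = 7809/23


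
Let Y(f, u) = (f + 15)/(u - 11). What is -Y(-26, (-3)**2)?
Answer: -11/2 ≈ -5.5000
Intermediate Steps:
Y(f, u) = (15 + f)/(-11 + u)
-Y(-26, (-3)**2) = -(15 - 26)/(-11 + (-3)**2) = -(-11)/(-11 + 9) = -(-11)/(-2) = -(-1)*(-11)/2 = -1*11/2 = -11/2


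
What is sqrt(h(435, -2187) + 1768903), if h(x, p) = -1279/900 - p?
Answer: sqrt(1593979721)/30 ≈ 1330.8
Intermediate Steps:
h(x, p) = -1279/900 - p (h(x, p) = -1279*1/900 - p = -1279/900 - p)
sqrt(h(435, -2187) + 1768903) = sqrt((-1279/900 - 1*(-2187)) + 1768903) = sqrt((-1279/900 + 2187) + 1768903) = sqrt(1967021/900 + 1768903) = sqrt(1593979721/900) = sqrt(1593979721)/30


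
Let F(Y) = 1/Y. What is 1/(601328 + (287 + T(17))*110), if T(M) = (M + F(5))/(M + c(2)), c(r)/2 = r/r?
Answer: 19/12026954 ≈ 1.5798e-6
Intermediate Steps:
c(r) = 2 (c(r) = 2*(r/r) = 2*1 = 2)
T(M) = (⅕ + M)/(2 + M) (T(M) = (M + 1/5)/(M + 2) = (M + ⅕)/(2 + M) = (⅕ + M)/(2 + M))
1/(601328 + (287 + T(17))*110) = 1/(601328 + (287 + (⅕ + 17)/(2 + 17))*110) = 1/(601328 + (287 + (86/5)/19)*110) = 1/(601328 + (287 + (1/19)*(86/5))*110) = 1/(601328 + (287 + 86/95)*110) = 1/(601328 + (27351/95)*110) = 1/(601328 + 601722/19) = 1/(12026954/19) = 19/12026954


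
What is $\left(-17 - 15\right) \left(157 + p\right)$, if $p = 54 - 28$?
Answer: $-5856$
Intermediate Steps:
$p = 26$ ($p = 54 - 28 = 26$)
$\left(-17 - 15\right) \left(157 + p\right) = \left(-17 - 15\right) \left(157 + 26\right) = \left(-17 - 15\right) 183 = \left(-32\right) 183 = -5856$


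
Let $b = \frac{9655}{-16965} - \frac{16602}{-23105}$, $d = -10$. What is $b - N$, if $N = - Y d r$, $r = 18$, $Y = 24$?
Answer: $- \frac{338655829969}{78395265} \approx -4319.9$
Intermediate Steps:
$N = 4320$ ($N = - 24 \left(-10\right) 18 = - \left(-240\right) 18 = \left(-1\right) \left(-4320\right) = 4320$)
$b = \frac{11714831}{78395265}$ ($b = 9655 \left(- \frac{1}{16965}\right) - - \frac{16602}{23105} = - \frac{1931}{3393} + \frac{16602}{23105} = \frac{11714831}{78395265} \approx 0.14943$)
$b - N = \frac{11714831}{78395265} - 4320 = - \frac{338655829969}{78395265}$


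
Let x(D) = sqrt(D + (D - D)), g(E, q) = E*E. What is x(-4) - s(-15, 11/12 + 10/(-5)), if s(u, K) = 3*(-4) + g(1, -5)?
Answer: 11 + 2*I ≈ 11.0 + 2.0*I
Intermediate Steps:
g(E, q) = E**2
x(D) = sqrt(D) (x(D) = sqrt(D + 0) = sqrt(D))
s(u, K) = -11 (s(u, K) = 3*(-4) + 1**2 = -12 + 1 = -11)
x(-4) - s(-15, 11/12 + 10/(-5)) = sqrt(-4) - 1*(-11) = 2*I + 11 = 11 + 2*I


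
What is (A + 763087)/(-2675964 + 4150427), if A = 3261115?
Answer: 4024202/1474463 ≈ 2.7293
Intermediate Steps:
(A + 763087)/(-2675964 + 4150427) = (3261115 + 763087)/(-2675964 + 4150427) = 4024202/1474463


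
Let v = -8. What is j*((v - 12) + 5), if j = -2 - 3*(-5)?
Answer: -195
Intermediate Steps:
j = 13 (j = -2 + 15 = 13)
j*((v - 12) + 5) = 13*((-8 - 12) + 5) = 13*(-20 + 5) = 13*(-15) = -195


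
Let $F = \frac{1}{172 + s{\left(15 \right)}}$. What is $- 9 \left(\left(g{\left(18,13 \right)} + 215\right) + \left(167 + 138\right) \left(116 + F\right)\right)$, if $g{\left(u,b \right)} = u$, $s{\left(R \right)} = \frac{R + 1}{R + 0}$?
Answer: $- \frac{832103307}{2596} \approx -3.2053 \cdot 10^{5}$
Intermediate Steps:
$s{\left(R \right)} = \frac{1 + R}{R}$
$F = \frac{15}{2596}$ ($F = \frac{1}{172 + \frac{1 + 15}{15}} = \frac{1}{172 + \frac{1}{15} \cdot 16} = \frac{1}{172 + \frac{16}{15}} = \frac{1}{\frac{2596}{15}} = \frac{15}{2596} \approx 0.0057781$)
$- 9 \left(\left(g{\left(18,13 \right)} + 215\right) + \left(167 + 138\right) \left(116 + F\right)\right) = - 9 \left(\left(18 + 215\right) + \left(167 + 138\right) \left(116 + \frac{15}{2596}\right)\right) = - 9 \left(233 + 305 \cdot \frac{301151}{2596}\right) = - 9 \left(233 + \frac{91851055}{2596}\right) = \left(-9\right) \frac{92455923}{2596} = - \frac{832103307}{2596}$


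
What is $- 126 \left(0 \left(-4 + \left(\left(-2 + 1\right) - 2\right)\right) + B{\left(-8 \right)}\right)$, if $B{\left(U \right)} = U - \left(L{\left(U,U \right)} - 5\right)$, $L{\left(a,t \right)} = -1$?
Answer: $252$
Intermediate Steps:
$B{\left(U \right)} = 6 + U$ ($B{\left(U \right)} = U - \left(-1 - 5\right) = U - -6 = U + 6 = 6 + U$)
$- 126 \left(0 \left(-4 + \left(\left(-2 + 1\right) - 2\right)\right) + B{\left(-8 \right)}\right) = - 126 \left(0 \left(-4 + \left(\left(-2 + 1\right) - 2\right)\right) + \left(6 - 8\right)\right) = - 126 \left(0 \left(-4 - 3\right) - 2\right) = - 126 \left(0 \left(-7\right) - 2\right) = - 126 \left(0 - 2\right) = \left(-126\right) \left(-2\right) = 252$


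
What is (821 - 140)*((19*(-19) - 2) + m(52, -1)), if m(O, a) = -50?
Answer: -281253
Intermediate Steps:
(821 - 140)*((19*(-19) - 2) + m(52, -1)) = (821 - 140)*((19*(-19) - 2) - 50) = 681*((-361 - 2) - 50) = 681*(-363 - 50) = 681*(-413) = -281253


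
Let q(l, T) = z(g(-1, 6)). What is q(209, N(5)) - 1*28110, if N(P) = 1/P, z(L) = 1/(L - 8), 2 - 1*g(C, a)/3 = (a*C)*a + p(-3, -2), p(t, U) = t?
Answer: -3232649/115 ≈ -28110.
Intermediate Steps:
g(C, a) = 15 - 3*C*a² (g(C, a) = 6 - 3*((a*C)*a - 3) = 6 - 3*((C*a)*a - 3) = 6 - 3*(C*a² - 3) = 6 - 3*(-3 + C*a²) = 6 + (9 - 3*C*a²) = 15 - 3*C*a²)
z(L) = 1/(-8 + L)
q(l, T) = 1/115 (q(l, T) = 1/(-8 + (15 - 3*(-1)*6²)) = 1/(-8 + (15 - 3*(-1)*36)) = 1/(-8 + (15 + 108)) = 1/(-8 + 123) = 1/115)
q(209, N(5)) - 1*28110 = 1/115 - 1*28110 = 1/115 - 28110 = -3232649/115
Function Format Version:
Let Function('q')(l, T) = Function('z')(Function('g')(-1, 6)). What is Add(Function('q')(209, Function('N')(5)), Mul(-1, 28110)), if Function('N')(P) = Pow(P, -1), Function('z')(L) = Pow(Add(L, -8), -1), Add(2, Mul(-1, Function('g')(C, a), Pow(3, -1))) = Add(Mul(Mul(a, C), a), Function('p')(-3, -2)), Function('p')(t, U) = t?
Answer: Rational(-3232649, 115) ≈ -28110.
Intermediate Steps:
Function('g')(C, a) = Add(15, Mul(-3, C, Pow(a, 2))) (Function('g')(C, a) = Add(6, Mul(-3, Add(Mul(Mul(a, C), a), -3))) = Add(6, Mul(-3, Add(Mul(Mul(C, a), a), -3))) = Add(6, Mul(-3, Add(Mul(C, Pow(a, 2)), -3))) = Add(6, Mul(-3, Add(-3, Mul(C, Pow(a, 2))))) = Add(6, Add(9, Mul(-3, C, Pow(a, 2)))) = Add(15, Mul(-3, C, Pow(a, 2))))
Function('z')(L) = Pow(Add(-8, L), -1)
Function('q')(l, T) = Rational(1, 115) (Function('q')(l, T) = Pow(Add(-8, Add(15, Mul(-3, -1, Pow(6, 2)))), -1) = Pow(Add(-8, Add(15, Mul(-3, -1, 36))), -1) = Pow(Add(-8, Add(15, 108)), -1) = Pow(Add(-8, 123), -1) = Pow(115, -1) = Rational(1, 115))
Add(Function('q')(209, Function('N')(5)), Mul(-1, 28110)) = Add(Rational(1, 115), Mul(-1, 28110)) = Add(Rational(1, 115), -28110) = Rational(-3232649, 115)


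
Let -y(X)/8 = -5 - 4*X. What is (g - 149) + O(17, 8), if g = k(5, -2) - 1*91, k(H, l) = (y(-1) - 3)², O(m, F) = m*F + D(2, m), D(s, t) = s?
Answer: -77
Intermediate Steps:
y(X) = 40 + 32*X (y(X) = -8*(-5 - 4*X) = 40 + 32*X)
O(m, F) = 2 + F*m (O(m, F) = m*F + 2 = F*m + 2 = 2 + F*m)
k(H, l) = 25 (k(H, l) = ((40 + 32*(-1)) - 3)² = ((40 - 32) - 3)² = (8 - 3)² = 5² = 25)
g = -66 (g = 25 - 1*91 = 25 - 91 = -66)
(g - 149) + O(17, 8) = (-66 - 149) + (2 + 8*17) = -215 + (2 + 136) = -215 + 138 = -77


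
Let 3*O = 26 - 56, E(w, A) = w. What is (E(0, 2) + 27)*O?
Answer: -270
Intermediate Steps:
O = -10 (O = (26 - 56)/3 = (1/3)*(-30) = -10)
(E(0, 2) + 27)*O = (0 + 27)*(-10) = 27*(-10) = -270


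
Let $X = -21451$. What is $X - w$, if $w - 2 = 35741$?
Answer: $-57194$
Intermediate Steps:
$w = 35743$ ($w = 2 + 35741 = 35743$)
$X - w = -21451 - 35743 = -57194$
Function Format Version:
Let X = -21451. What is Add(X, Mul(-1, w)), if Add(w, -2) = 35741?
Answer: -57194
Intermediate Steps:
w = 35743 (w = Add(2, 35741) = 35743)
Add(X, Mul(-1, w)) = Add(-21451, Mul(-1, 35743)) = Add(-21451, -35743) = -57194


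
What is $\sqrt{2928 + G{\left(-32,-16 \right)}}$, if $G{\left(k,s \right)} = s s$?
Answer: $4 \sqrt{199} \approx 56.427$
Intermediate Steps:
$G{\left(k,s \right)} = s^{2}$
$\sqrt{2928 + G{\left(-32,-16 \right)}} = \sqrt{2928 + \left(-16\right)^{2}} = \sqrt{2928 + 256} = \sqrt{3184} = 4 \sqrt{199}$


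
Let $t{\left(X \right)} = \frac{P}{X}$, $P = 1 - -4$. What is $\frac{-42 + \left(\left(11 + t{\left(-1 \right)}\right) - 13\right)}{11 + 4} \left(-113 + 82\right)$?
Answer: $\frac{1519}{15} \approx 101.27$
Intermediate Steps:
$P = 5$ ($P = 1 + 4 = 5$)
$t{\left(X \right)} = \frac{5}{X}$
$\frac{-42 + \left(\left(11 + t{\left(-1 \right)}\right) - 13\right)}{11 + 4} \left(-113 + 82\right) = \frac{-42 - \left(2 + 5\right)}{11 + 4} \left(-113 + 82\right) = \frac{-42 + \left(\left(11 + 5 \left(-1\right)\right) - 13\right)}{15} \left(-31\right) = \left(-42 + \left(\left(11 - 5\right) - 13\right)\right) \frac{1}{15} \left(-31\right) = \left(-42 + \left(6 - 13\right)\right) \frac{1}{15} \left(-31\right) = \left(-42 - 7\right) \frac{1}{15} \left(-31\right) = \left(-49\right) \frac{1}{15} \left(-31\right) = \left(- \frac{49}{15}\right) \left(-31\right) = \frac{1519}{15}$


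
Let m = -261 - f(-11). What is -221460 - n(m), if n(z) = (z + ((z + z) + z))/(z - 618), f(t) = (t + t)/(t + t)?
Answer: -24360731/110 ≈ -2.2146e+5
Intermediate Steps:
f(t) = 1 (f(t) = (2*t)/((2*t)) = (2*t)*(1/(2*t)) = 1)
m = -262 (m = -261 - 1*1 = -261 - 1 = -262)
n(z) = 4*z/(-618 + z) (n(z) = (z + (2*z + z))/(-618 + z) = (z + 3*z)/(-618 + z) = (4*z)/(-618 + z) = 4*z/(-618 + z))
-221460 - n(m) = -221460 - 4*(-262)/(-618 - 262) = -221460 - 4*(-262)/(-880) = -221460 - 4*(-262)*(-1)/880 = -221460 - 1*131/110 = -221460 - 131/110 = -24360731/110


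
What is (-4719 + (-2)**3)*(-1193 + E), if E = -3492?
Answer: 22145995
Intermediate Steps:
(-4719 + (-2)**3)*(-1193 + E) = (-4719 + (-2)**3)*(-1193 - 3492) = (-4719 - 8)*(-4685) = -4727*(-4685) = 22145995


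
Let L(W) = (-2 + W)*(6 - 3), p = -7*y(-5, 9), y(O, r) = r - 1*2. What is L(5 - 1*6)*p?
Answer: 441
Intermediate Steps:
y(O, r) = -2 + r (y(O, r) = r - 2 = -2 + r)
p = -49 (p = -7*(-2 + 9) = -7*7 = -49)
L(W) = -6 + 3*W (L(W) = (-2 + W)*3 = -6 + 3*W)
L(5 - 1*6)*p = (-6 + 3*(5 - 1*6))*(-49) = (-6 + 3*(5 - 6))*(-49) = (-6 + 3*(-1))*(-49) = (-6 - 3)*(-49) = -9*(-49) = 441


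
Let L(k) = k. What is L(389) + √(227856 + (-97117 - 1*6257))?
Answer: 389 + √124482 ≈ 741.82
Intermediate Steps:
L(389) + √(227856 + (-97117 - 1*6257)) = 389 + √(227856 + (-97117 - 1*6257)) = 389 + √(227856 + (-97117 - 6257)) = 389 + √(227856 - 103374) = 389 + √124482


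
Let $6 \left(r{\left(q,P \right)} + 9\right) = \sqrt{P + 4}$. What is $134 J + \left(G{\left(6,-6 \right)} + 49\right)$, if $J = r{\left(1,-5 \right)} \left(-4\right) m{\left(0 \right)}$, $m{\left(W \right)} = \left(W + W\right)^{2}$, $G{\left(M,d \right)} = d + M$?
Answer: $49$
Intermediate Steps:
$G{\left(M,d \right)} = M + d$
$r{\left(q,P \right)} = -9 + \frac{\sqrt{4 + P}}{6}$ ($r{\left(q,P \right)} = -9 + \frac{\sqrt{P + 4}}{6} = -9 + \frac{\sqrt{4 + P}}{6}$)
$m{\left(W \right)} = 4 W^{2}$ ($m{\left(W \right)} = \left(2 W\right)^{2} = 4 W^{2}$)
$J = 0$ ($J = \left(-9 + \frac{\sqrt{4 - 5}}{6}\right) \left(-4\right) 4 \cdot 0^{2} = \left(-9 + \frac{\sqrt{-1}}{6}\right) \left(-4\right) 4 \cdot 0 = \left(-9 + \frac{i}{6}\right) \left(-4\right) 0 = \left(36 - \frac{2 i}{3}\right) 0 = 0$)
$134 J + \left(G{\left(6,-6 \right)} + 49\right) = 134 \cdot 0 + \left(\left(6 - 6\right) + 49\right) = 0 + \left(0 + 49\right) = 0 + 49 = 49$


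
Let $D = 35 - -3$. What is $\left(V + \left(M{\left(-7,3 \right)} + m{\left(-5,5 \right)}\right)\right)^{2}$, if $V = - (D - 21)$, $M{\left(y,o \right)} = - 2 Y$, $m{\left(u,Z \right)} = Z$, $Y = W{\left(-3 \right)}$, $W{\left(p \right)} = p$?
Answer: $36$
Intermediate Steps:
$Y = -3$
$D = 38$ ($D = 35 + 3 = 38$)
$M{\left(y,o \right)} = 6$ ($M{\left(y,o \right)} = \left(-2\right) \left(-3\right) = 6$)
$V = -17$ ($V = - (38 - 21) = \left(-1\right) 17 = -17$)
$\left(V + \left(M{\left(-7,3 \right)} + m{\left(-5,5 \right)}\right)\right)^{2} = \left(-17 + \left(6 + 5\right)\right)^{2} = \left(-17 + 11\right)^{2} = \left(-6\right)^{2} = 36$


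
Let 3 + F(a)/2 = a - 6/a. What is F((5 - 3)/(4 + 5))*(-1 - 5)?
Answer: 1072/3 ≈ 357.33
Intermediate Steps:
F(a) = -6 - 12/a + 2*a (F(a) = -6 + 2*(a - 6/a) = -6 + (-12/a + 2*a) = -6 - 12/a + 2*a)
F((5 - 3)/(4 + 5))*(-1 - 5) = (-6 - 12*(4 + 5)/(5 - 3) + 2*((5 - 3)/(4 + 5)))*(-1 - 5) = (-6 - 12/(2/9) + 2*(2/9))*(-6) = (-6 - 12/(2*(⅑)) + 2*(2*(⅑)))*(-6) = (-6 - 12/2/9 + 2*(2/9))*(-6) = (-6 - 12*9/2 + 4/9)*(-6) = (-6 - 54 + 4/9)*(-6) = -536/9*(-6) = 1072/3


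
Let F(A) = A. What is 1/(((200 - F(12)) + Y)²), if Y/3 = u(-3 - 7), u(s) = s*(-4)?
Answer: 1/94864 ≈ 1.0541e-5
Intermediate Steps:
u(s) = -4*s
Y = 120 (Y = 3*(-4*(-3 - 7)) = 3*(-4*(-10)) = 3*40 = 120)
1/(((200 - F(12)) + Y)²) = 1/(((200 - 1*12) + 120)²) = 1/(((200 - 12) + 120)²) = 1/((188 + 120)²) = 1/(308²) = 1/94864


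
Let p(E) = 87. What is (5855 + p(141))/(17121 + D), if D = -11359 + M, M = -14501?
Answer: -5942/8739 ≈ -0.67994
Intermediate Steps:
D = -25860 (D = -11359 - 14501 = -25860)
(5855 + p(141))/(17121 + D) = (5855 + 87)/(17121 - 25860) = 5942/(-8739) = 5942*(-1/8739) = -5942/8739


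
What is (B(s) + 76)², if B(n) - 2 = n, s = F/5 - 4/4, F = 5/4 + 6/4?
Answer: 2405601/400 ≈ 6014.0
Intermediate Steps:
F = 11/4 (F = 5*(¼) + 6*(¼) = 5/4 + 3/2 = 11/4 ≈ 2.7500)
s = -9/20 (s = (11/4)/5 - 4/4 = (11/4)*(⅕) - 4*¼ = 11/20 - 1 = -9/20 ≈ -0.45000)
B(n) = 2 + n
(B(s) + 76)² = ((2 - 9/20) + 76)² = (31/20 + 76)² = (1551/20)² = 2405601/400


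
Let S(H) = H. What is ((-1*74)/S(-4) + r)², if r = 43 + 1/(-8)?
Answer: 241081/64 ≈ 3766.9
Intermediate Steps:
r = 343/8 (r = 43 - ⅛ = 343/8 ≈ 42.875)
((-1*74)/S(-4) + r)² = (-1*74/(-4) + 343/8)² = (-74*(-¼) + 343/8)² = (37/2 + 343/8)² = (491/8)² = 241081/64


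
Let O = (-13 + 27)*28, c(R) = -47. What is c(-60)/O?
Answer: -47/392 ≈ -0.11990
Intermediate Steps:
O = 392 (O = 14*28 = 392)
c(-60)/O = -47/392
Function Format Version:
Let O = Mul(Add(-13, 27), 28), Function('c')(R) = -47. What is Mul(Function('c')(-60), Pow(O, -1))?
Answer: Rational(-47, 392) ≈ -0.11990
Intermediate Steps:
O = 392 (O = Mul(14, 28) = 392)
Mul(Function('c')(-60), Pow(O, -1)) = Mul(-47, Pow(392, -1)) = Mul(-47, Rational(1, 392)) = Rational(-47, 392)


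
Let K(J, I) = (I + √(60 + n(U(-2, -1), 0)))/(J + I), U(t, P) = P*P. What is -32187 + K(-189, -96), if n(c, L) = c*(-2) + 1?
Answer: -3057733/95 - √59/285 ≈ -32187.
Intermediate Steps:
U(t, P) = P²
n(c, L) = 1 - 2*c (n(c, L) = -2*c + 1 = 1 - 2*c)
K(J, I) = (I + √59)/(I + J) (K(J, I) = (I + √(60 + (1 - 2*(-1)²)))/(J + I) = (I + √(60 + (1 - 2*1)))/(I + J) = (I + √(60 + (1 - 2)))/(I + J) = (I + √(60 - 1))/(I + J) = (I + √59)/(I + J))
-32187 + K(-189, -96) = -32187 + (-96 + √59)/(-96 - 189) = -32187 + (-96 + √59)/(-285) = -32187 - (-96 + √59)/285 = -32187 + (32/95 - √59/285) = -3057733/95 - √59/285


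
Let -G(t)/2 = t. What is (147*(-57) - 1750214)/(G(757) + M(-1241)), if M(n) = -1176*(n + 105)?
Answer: -1758593/1334422 ≈ -1.3179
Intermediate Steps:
G(t) = -2*t
M(n) = -123480 - 1176*n (M(n) = -1176*(105 + n) = -123480 - 1176*n)
(147*(-57) - 1750214)/(G(757) + M(-1241)) = (147*(-57) - 1750214)/(-2*757 + (-123480 - 1176*(-1241))) = (-8379 - 1750214)/(-1514 + (-123480 + 1459416)) = -1758593/(-1514 + 1335936) = -1758593/1334422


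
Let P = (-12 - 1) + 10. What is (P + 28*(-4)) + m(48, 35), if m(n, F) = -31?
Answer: -146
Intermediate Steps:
P = -3 (P = -13 + 10 = -3)
(P + 28*(-4)) + m(48, 35) = (-3 + 28*(-4)) - 31 = (-3 - 112) - 31 = -115 - 31 = -146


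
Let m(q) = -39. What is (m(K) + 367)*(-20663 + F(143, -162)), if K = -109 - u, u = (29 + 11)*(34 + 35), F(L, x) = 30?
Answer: -6767624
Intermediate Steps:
u = 2760 (u = 40*69 = 2760)
K = -2869 (K = -109 - 1*2760 = -109 - 2760 = -2869)
(m(K) + 367)*(-20663 + F(143, -162)) = (-39 + 367)*(-20663 + 30) = 328*(-20633) = -6767624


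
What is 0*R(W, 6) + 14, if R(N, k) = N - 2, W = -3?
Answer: 14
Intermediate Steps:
R(N, k) = -2 + N
0*R(W, 6) + 14 = 0*(-2 - 3) + 14 = 0*(-5) + 14 = 0 + 14 = 14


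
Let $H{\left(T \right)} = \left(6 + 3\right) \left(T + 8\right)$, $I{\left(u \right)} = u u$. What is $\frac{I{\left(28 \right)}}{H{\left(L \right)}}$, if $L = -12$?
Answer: $- \frac{196}{9} \approx -21.778$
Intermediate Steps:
$I{\left(u \right)} = u^{2}$
$H{\left(T \right)} = 72 + 9 T$ ($H{\left(T \right)} = 9 \left(8 + T\right) = 72 + 9 T$)
$\frac{I{\left(28 \right)}}{H{\left(L \right)}} = \frac{28^{2}}{72 + 9 \left(-12\right)} = \frac{784}{72 - 108} = \frac{784}{-36} = 784 \left(- \frac{1}{36}\right) = - \frac{196}{9}$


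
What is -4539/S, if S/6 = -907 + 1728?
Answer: -1513/1642 ≈ -0.92144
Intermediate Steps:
S = 4926 (S = 6*(-907 + 1728) = 6*821 = 4926)
-4539/S = -4539/4926 = -4539*1/4926 = -1513/1642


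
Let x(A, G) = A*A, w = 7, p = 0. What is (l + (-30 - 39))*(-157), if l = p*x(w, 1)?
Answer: 10833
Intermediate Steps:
x(A, G) = A²
l = 0 (l = 0*7² = 0*49 = 0)
(l + (-30 - 39))*(-157) = (0 + (-30 - 39))*(-157) = (0 - 69)*(-157) = -69*(-157) = 10833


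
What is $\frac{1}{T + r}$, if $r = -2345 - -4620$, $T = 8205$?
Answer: $\frac{1}{10480} \approx 9.542 \cdot 10^{-5}$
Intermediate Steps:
$r = 2275$ ($r = -2345 + 4620 = 2275$)
$\frac{1}{T + r} = \frac{1}{8205 + 2275} = \frac{1}{10480}$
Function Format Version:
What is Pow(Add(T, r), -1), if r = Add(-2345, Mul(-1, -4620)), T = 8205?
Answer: Rational(1, 10480) ≈ 9.5420e-5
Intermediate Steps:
r = 2275 (r = Add(-2345, 4620) = 2275)
Pow(Add(T, r), -1) = Pow(Add(8205, 2275), -1) = Pow(10480, -1) = Rational(1, 10480)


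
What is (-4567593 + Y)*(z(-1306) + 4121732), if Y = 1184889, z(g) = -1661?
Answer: -13936980651984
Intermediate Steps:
(-4567593 + Y)*(z(-1306) + 4121732) = (-4567593 + 1184889)*(-1661 + 4121732) = -3382704*4120071 = -13936980651984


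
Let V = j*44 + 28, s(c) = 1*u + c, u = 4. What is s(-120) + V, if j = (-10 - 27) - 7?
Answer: -2024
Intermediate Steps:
s(c) = 4 + c (s(c) = 1*4 + c = 4 + c)
j = -44 (j = -37 - 7 = -44)
V = -1908 (V = -44*44 + 28 = -1936 + 28 = -1908)
s(-120) + V = (4 - 120) - 1908 = -116 - 1908 = -2024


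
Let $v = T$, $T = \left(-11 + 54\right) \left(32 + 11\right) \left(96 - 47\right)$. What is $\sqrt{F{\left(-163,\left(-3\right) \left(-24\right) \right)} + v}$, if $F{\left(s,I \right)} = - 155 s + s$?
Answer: $\sqrt{115703} \approx 340.15$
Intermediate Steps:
$F{\left(s,I \right)} = - 154 s$
$T = 90601$ ($T = 43 \cdot 43 \cdot 49 = 1849 \cdot 49 = 90601$)
$v = 90601$
$\sqrt{F{\left(-163,\left(-3\right) \left(-24\right) \right)} + v} = \sqrt{\left(-154\right) \left(-163\right) + 90601} = \sqrt{25102 + 90601} = \sqrt{115703}$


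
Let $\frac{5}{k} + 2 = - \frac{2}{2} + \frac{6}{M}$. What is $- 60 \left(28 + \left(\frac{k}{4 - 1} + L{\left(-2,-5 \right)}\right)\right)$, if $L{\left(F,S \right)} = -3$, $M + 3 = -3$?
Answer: $-1475$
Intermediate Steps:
$M = -6$ ($M = -3 - 3 = -6$)
$k = - \frac{5}{4}$ ($k = \frac{5}{-2 + \left(- \frac{2}{2} + \frac{6}{-6}\right)} = \frac{5}{-2 + \left(\left(-2\right) \frac{1}{2} + 6 \left(- \frac{1}{6}\right)\right)} = \frac{5}{-2 - 2} = \frac{5}{-4} = 5 \left(- \frac{1}{4}\right) = - \frac{5}{4} \approx -1.25$)
$- 60 \left(28 + \left(\frac{k}{4 - 1} + L{\left(-2,-5 \right)}\right)\right) = - 60 \left(28 - \left(3 + \frac{5}{4 \left(4 - 1\right)}\right)\right) = - 60 \left(28 - \left(3 + \frac{5}{4 \cdot 3}\right)\right) = - 60 \left(28 - \frac{41}{12}\right) = \left(-60\right) \frac{295}{12} = -1475$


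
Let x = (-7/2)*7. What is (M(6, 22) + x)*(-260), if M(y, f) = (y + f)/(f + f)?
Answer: 68250/11 ≈ 6204.5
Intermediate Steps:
x = -49/2 (x = ((½)*(-7))*7 = -7/2*7 = -49/2 ≈ -24.500)
M(y, f) = (f + y)/(2*f) (M(y, f) = (f + y)/((2*f)) = (f + y)*(1/(2*f)) = (f + y)/(2*f))
(M(6, 22) + x)*(-260) = ((½)*(22 + 6)/22 - 49/2)*(-260) = ((½)*(1/22)*28 - 49/2)*(-260) = (7/11 - 49/2)*(-260) = -525/22*(-260) = 68250/11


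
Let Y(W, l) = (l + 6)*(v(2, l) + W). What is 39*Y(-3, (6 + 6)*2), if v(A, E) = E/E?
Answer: -2340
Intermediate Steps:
v(A, E) = 1
Y(W, l) = (1 + W)*(6 + l) (Y(W, l) = (l + 6)*(1 + W) = (6 + l)*(1 + W) = (1 + W)*(6 + l))
39*Y(-3, (6 + 6)*2) = 39*(6 + (6 + 6)*2 + 6*(-3) - 3*(6 + 6)*2) = 39*(6 + 12*2 - 18 - 36*2) = 39*(6 + 24 - 18 - 3*24) = 39*(6 + 24 - 18 - 72) = 39*(-60) = -2340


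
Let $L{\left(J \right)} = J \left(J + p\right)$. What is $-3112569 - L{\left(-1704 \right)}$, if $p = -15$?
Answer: $-6041745$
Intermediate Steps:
$L{\left(J \right)} = J \left(-15 + J\right)$ ($L{\left(J \right)} = J \left(J - 15\right) = J \left(-15 + J\right)$)
$-3112569 - L{\left(-1704 \right)} = -3112569 - - 1704 \left(-15 - 1704\right) = -3112569 - \left(-1704\right) \left(-1719\right) = -3112569 - 2929176 = -6041745$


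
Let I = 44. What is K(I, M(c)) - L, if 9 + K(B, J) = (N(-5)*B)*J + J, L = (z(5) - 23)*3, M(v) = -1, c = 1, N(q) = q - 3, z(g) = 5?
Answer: 396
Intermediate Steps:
N(q) = -3 + q
L = -54 (L = (5 - 23)*3 = -18*3 = -54)
K(B, J) = -9 + J - 8*B*J (K(B, J) = -9 + (((-3 - 5)*B)*J + J) = -9 + ((-8*B)*J + J) = -9 + (-8*B*J + J) = -9 + (J - 8*B*J) = -9 + J - 8*B*J)
K(I, M(c)) - L = (-9 - 1 - 8*44*(-1)) - 1*(-54) = (-9 - 1 + 352) + 54 = 342 + 54 = 396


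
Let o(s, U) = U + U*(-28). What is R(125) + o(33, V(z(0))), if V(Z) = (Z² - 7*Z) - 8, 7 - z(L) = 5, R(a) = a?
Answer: 611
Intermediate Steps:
z(L) = 2 (z(L) = 7 - 1*5 = 7 - 5 = 2)
V(Z) = -8 + Z² - 7*Z
o(s, U) = -27*U (o(s, U) = U - 28*U = -27*U)
R(125) + o(33, V(z(0))) = 125 - 27*(-8 + 2² - 7*2) = 125 - 27*(-8 + 4 - 14) = 125 - 27*(-18) = 125 + 486 = 611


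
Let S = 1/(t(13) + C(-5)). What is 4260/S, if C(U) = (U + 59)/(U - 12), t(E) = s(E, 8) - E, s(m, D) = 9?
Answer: -519720/17 ≈ -30572.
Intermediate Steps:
t(E) = 9 - E
C(U) = (59 + U)/(-12 + U)
S = -17/122 (S = 1/((9 - 1*13) + (59 - 5)/(-12 - 5)) = 1/((9 - 13) + 54/(-17)) = 1/(-4 - 1/17*54) = 1/(-4 - 54/17) = 1/(-122/17) = -17/122 ≈ -0.13934)
4260/S = 4260/(-17/122) = 4260*(-122/17) = -519720/17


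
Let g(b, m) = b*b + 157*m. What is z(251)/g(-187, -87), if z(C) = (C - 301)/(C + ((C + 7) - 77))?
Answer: -5/920592 ≈ -5.4313e-6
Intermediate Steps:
g(b, m) = b² + 157*m
z(C) = (-301 + C)/(-70 + 2*C) (z(C) = (-301 + C)/(C + ((7 + C) - 77)) = (-301 + C)/(C + (-70 + C)) = (-301 + C)/(-70 + 2*C))
z(251)/g(-187, -87) = ((-301 + 251)/(2*(-35 + 251)))/((-187)² + 157*(-87)) = ((½)*(-50)/216)/(34969 - 13659) = ((½)*(1/216)*(-50))/21310 = -25/216*1/21310 = -5/920592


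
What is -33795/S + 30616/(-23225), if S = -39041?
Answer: -410390381/906727225 ≈ -0.45261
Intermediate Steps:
-33795/S + 30616/(-23225) = -33795/(-39041) + 30616/(-23225) = -33795*(-1/39041) + 30616*(-1/23225) = 33795/39041 - 30616/23225 = -410390381/906727225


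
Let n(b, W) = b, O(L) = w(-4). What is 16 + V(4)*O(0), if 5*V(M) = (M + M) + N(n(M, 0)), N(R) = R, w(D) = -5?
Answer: 4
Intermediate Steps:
O(L) = -5
V(M) = 3*M/5 (V(M) = ((M + M) + M)/5 = (2*M + M)/5 = (3*M)/5 = 3*M/5)
16 + V(4)*O(0) = 16 + ((⅗)*4)*(-5) = 16 + (12/5)*(-5) = 16 - 12 = 4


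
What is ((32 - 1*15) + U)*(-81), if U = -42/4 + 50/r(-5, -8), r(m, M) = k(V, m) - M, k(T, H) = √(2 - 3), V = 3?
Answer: -26649/26 + 810*I/13 ≈ -1025.0 + 62.308*I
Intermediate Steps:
k(T, H) = I (k(T, H) = √(-1) = I)
r(m, M) = I - M
U = -21/2 + 10*(8 - I)/13 (U = -42/4 + 50/(I - 1*(-8)) = -42*¼ + 50/(I + 8) = -21/2 + 50/(8 + I) = -21/2 + 50*((8 - I)/65) = -21/2 + 10*(8 - I)/13 ≈ -4.3462 - 0.76923*I)
((32 - 1*15) + U)*(-81) = ((32 - 1*15) + (-113/26 - 10*I/13))*(-81) = ((32 - 15) + (-113/26 - 10*I/13))*(-81) = (17 + (-113/26 - 10*I/13))*(-81) = (329/26 - 10*I/13)*(-81) = -26649/26 + 810*I/13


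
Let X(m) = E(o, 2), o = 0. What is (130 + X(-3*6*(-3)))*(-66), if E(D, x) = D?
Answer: -8580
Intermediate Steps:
X(m) = 0
(130 + X(-3*6*(-3)))*(-66) = (130 + 0)*(-66) = 130*(-66) = -8580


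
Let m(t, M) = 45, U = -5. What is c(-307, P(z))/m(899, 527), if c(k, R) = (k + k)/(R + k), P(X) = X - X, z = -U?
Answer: 2/45 ≈ 0.044444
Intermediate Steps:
z = 5 (z = -1*(-5) = 5)
P(X) = 0
c(k, R) = 2*k/(R + k) (c(k, R) = (2*k)/(R + k) = 2*k/(R + k))
c(-307, P(z))/m(899, 527) = (2*(-307)/(0 - 307))/45 = (2*(-307)/(-307))*(1/45) = (2*(-307)*(-1/307))*(1/45) = 2*(1/45) = 2/45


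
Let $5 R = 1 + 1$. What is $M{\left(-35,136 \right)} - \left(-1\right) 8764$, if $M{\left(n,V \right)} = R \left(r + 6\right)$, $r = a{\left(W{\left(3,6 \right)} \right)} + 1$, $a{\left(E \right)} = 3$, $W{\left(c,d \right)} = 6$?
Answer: $8768$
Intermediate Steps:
$r = 4$ ($r = 3 + 1 = 4$)
$R = \frac{2}{5}$ ($R = \frac{1 + 1}{5} = \frac{1}{5} \cdot 2 = \frac{2}{5} \approx 0.4$)
$M{\left(n,V \right)} = 4$ ($M{\left(n,V \right)} = \frac{2 \left(4 + 6\right)}{5} = \frac{2}{5} \cdot 10 = 4$)
$M{\left(-35,136 \right)} - \left(-1\right) 8764 = 4 - \left(-1\right) 8764 = 4 - -8764 = 4 + 8764 = 8768$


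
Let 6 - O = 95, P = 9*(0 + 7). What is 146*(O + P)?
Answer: -3796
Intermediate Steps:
P = 63 (P = 9*7 = 63)
O = -89 (O = 6 - 1*95 = 6 - 95 = -89)
146*(O + P) = 146*(-89 + 63) = 146*(-26) = -3796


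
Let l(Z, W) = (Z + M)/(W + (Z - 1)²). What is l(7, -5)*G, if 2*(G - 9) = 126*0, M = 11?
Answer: 162/31 ≈ 5.2258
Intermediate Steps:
l(Z, W) = (11 + Z)/(W + (-1 + Z)²) (l(Z, W) = (Z + 11)/(W + (Z - 1)²) = (11 + Z)/(W + (-1 + Z)²))
G = 9 (G = 9 + (126*0)/2 = 9 + (½)*0 = 9 + 0 = 9)
l(7, -5)*G = ((11 + 7)/(-5 + (-1 + 7)²))*9 = (18/(-5 + 6²))*9 = (18/(-5 + 36))*9 = (18/31)*9 = 162/31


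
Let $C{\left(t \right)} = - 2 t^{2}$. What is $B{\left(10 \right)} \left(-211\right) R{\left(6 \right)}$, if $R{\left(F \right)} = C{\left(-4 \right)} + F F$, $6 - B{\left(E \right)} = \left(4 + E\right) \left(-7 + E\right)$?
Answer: $30384$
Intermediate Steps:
$B{\left(E \right)} = 6 - \left(-7 + E\right) \left(4 + E\right)$ ($B{\left(E \right)} = 6 - \left(4 + E\right) \left(-7 + E\right) = 6 - \left(-7 + E\right) \left(4 + E\right)$)
$R{\left(F \right)} = -32 + F^{2}$ ($R{\left(F \right)} = - 2 \left(-4\right)^{2} + F F = \left(-2\right) 16 + F^{2} = -32 + F^{2}$)
$B{\left(10 \right)} \left(-211\right) R{\left(6 \right)} = \left(34 - 10^{2} + 3 \cdot 10\right) \left(-211\right) \left(-32 + 6^{2}\right) = \left(34 - 100 + 30\right) \left(-211\right) \left(-32 + 36\right) = \left(34 - 100 + 30\right) \left(-211\right) 4 = \left(-36\right) \left(-211\right) 4 = 7596 \cdot 4 = 30384$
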